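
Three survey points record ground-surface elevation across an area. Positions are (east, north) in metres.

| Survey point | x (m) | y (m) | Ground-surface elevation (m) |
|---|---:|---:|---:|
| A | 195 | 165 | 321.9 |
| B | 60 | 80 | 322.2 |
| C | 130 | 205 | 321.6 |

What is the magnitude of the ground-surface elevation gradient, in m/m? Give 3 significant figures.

Taking A as reference: B−A = (-135, -85, +0.3); C−A = (-65, 40, -0.3).
Determinant of the coordinate differences = (-135)·40 − (-65)·(-85) = -10925.
∂z/∂x = [(+0.3)·40 − (-0.3)·(-85)] / -10925 = +0.001236
∂z/∂y = [(-135)·(-0.3) − (-65)·(+0.3)] / -10925 = -0.005492
|∇f| = √(0.001236² + -0.005492²) = 0.005629 m/m

0.00563 m/m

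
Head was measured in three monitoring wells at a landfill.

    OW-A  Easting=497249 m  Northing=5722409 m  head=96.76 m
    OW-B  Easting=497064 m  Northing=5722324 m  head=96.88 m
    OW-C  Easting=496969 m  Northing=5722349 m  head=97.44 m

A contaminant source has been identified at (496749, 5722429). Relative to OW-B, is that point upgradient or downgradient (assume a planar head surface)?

upgradient

Differences from OW-A: to OW-B (Δx, Δy, Δh) = (-185, -85, +0.12); to OW-C = (-280, -60, +0.68).
Solve a·Δx + b·Δy = Δh: det = (-185)·(-60) − (-280)·(-85) = -12700.
∂h/∂x = [(+0.12)·(-60) − (+0.68)·(-85)] / -12700 = -0.003984
∂h/∂y = [(-185)·(+0.68) − (-280)·(+0.12)] / -12700 = +0.007260
Head at (496749, 5722429) = 96.76 + (-0.003984)·(-500) + (+0.007260)·(20) = 98.90 m.
That is higher than the 96.88 m at OW-B, so the point is upgradient.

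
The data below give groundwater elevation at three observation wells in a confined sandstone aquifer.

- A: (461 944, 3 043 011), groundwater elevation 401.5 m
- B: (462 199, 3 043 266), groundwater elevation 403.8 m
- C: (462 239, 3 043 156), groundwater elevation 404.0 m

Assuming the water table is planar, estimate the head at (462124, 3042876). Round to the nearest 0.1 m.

402.8 m

With h = a·x + b·y + c and A as origin, the differences give:
  255·a + 255·b = +2.3
  295·a + 145·b = +2.5
Eliminate b (×145 and ×255, subtract): -38250·a = -304.00 → a = ∂h/∂x = +0.007948
Back-substitute: b = ∂h/∂y = +0.001072.
h(462124, 3042876) = 401.5 + (+0.007948)·(180) + (+0.001072)·(-135) = 401.5 +1.431 -0.145 = 402.786 m.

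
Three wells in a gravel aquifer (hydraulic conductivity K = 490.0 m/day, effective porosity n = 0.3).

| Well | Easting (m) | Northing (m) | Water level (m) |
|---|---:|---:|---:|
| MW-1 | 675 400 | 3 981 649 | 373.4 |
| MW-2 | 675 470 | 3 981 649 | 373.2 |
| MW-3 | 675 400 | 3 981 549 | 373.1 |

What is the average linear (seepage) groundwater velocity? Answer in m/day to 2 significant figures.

6.8 m/day

∂h/∂x = (373.2 − 373.4) / (675470 − 675400) = -0.002857
∂h/∂y = (373.1 − 373.4) / (3981549 − 3981649) = +0.003000
|∇h| = √(-0.002857² + 0.003000²) = 0.004143
Seepage velocity v = K·i/n = 490.0 × 0.004143 / 0.3 = 6.767 m/day.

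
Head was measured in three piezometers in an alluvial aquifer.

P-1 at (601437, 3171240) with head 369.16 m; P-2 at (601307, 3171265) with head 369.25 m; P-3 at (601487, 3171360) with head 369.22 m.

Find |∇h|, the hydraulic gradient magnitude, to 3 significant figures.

0.000915

With h = a·x + b·y + c and P-1 as origin, the differences give:
  (-130)·a + 25·b = +0.09
  50·a + 120·b = +0.06
Eliminate b (×120 and ×25, subtract): -16850·a = 9.300 → a = ∂h/∂x = -0.0005519
Back-substitute: b = ∂h/∂y = +0.0007300.
|∇h| = √(-0.0005519² + 0.0007300²) = 0.0009151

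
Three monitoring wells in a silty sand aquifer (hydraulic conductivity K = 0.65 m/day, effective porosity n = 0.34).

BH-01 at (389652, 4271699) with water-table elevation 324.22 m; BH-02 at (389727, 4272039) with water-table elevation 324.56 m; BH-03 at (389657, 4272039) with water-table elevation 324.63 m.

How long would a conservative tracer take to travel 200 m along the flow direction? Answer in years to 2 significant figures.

180 years

Taking BH-01 as reference: BH-02−BH-01 = (75, 340, +0.34); BH-03−BH-01 = (5, 340, +0.41).
Determinant of the coordinate differences = 75·340 − 5·340 = 23800.
∂h/∂x = [(+0.34)·340 − (+0.41)·340] / 23800 = -0.0010000
∂h/∂y = [75·(+0.41) − 5·(+0.34)] / 23800 = +0.001221
|∇h| = √(-0.0010000² + 0.001221²) = 0.001578
Seepage velocity v = K·i/n = 0.65 × 0.001578 / 0.34 = 0.003017 m/day.
t = 200 / 0.003017 = 6.629e+04 days = 181 years.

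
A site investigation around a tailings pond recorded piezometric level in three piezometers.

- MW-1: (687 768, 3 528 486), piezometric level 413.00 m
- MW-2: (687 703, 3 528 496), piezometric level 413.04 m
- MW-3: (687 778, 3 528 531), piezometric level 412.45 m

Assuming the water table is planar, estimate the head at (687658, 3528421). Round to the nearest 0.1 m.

414.0 m

Differences from MW-1: to MW-2 (Δx, Δy, Δh) = (-65, 10, +0.04); to MW-3 = (10, 45, -0.55).
Solve a·Δx + b·Δy = Δh: det = (-65)·45 − 10·10 = -3025.
∂h/∂x = [(+0.04)·45 − (-0.55)·10] / -3025 = -0.002413
∂h/∂y = [(-65)·(-0.55) − 10·(+0.04)] / -3025 = -0.01169
h(687658, 3528421) = 413.00 + (-0.002413)·(-110) + (-0.01169)·(-65) = 413.00 +0.265 +0.760 = 414.025 m.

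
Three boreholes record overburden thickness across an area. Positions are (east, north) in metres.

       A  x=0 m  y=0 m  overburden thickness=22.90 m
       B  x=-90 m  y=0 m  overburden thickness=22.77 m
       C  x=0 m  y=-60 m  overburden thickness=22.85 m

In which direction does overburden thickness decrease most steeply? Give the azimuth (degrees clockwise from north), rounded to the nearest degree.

240°

∂d/∂x = (22.77 − 22.90) / (-90 − 0) = +0.001444
∂d/∂y = (22.85 − 22.90) / (-60 − 0) = +0.0008333
Steepest decrease is along −∇f: components (-0.001444 E, -0.0008333 N).
Azimuth = atan2(-0.001444, -0.0008333) = 240.0° ≈ 240°.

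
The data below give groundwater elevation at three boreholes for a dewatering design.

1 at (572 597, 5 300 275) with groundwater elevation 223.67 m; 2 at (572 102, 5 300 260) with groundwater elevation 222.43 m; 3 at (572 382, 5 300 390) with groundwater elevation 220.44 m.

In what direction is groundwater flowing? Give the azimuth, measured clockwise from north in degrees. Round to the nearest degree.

352°

Taking 1 as reference: 2−1 = (-495, -15, -1.24); 3−1 = (-215, 115, -3.23).
Solve a·Δx + b·Δy = Δh: det = (-495)·115 − (-215)·(-15) = -60150.
∂h/∂x = [(-1.24)·115 − (-3.23)·(-15)] / -60150 = +0.003176
∂h/∂y = [(-495)·(-3.23) − (-215)·(-1.24)] / -60150 = -0.02215
Flow direction (−∇h) has components (-0.003176 E, +0.02215 N).
Azimuth = atan2(E, N) = atan2(-0.003176, +0.02215) = 351.8° ≈ 352°.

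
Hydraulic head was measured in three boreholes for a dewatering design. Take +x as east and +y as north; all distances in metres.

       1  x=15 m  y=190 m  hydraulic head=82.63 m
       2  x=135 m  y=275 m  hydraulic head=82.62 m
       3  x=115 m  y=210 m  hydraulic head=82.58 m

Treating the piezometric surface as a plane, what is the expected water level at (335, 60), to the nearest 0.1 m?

82.3 m

Taking 1 as reference: 2−1 = (120, 85, -0.01); 3−1 = (100, 20, -0.05).
Solve a·Δx + b·Δy = Δh: det = 120·20 − 100·85 = -6100.
∂h/∂x = [(-0.01)·20 − (-0.05)·85] / -6100 = -0.0006639
∂h/∂y = [120·(-0.05) − 100·(-0.01)] / -6100 = +0.0008197
h(335, 60) = 82.63 + (-0.0006639)·(320) + (+0.0008197)·(-130) = 82.63 -0.212 -0.107 = 82.311 m.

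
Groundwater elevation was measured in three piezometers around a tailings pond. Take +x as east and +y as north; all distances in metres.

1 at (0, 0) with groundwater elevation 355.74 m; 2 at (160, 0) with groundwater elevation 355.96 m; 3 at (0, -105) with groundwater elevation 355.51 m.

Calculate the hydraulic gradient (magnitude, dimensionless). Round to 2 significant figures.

0.0026

∂h/∂x = (355.96 − 355.74) / (160 − 0) = +0.001375
∂h/∂y = (355.51 − 355.74) / (-105 − 0) = +0.002190
|∇h| = √(0.001375² + 0.002190²) = 0.002586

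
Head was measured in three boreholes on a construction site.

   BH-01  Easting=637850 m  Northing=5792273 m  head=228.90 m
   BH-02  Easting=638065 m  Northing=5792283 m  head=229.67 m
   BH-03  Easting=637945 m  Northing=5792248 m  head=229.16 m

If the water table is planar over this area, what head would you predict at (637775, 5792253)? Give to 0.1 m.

228.6 m

Taking BH-01 as reference: BH-02−BH-01 = (215, 10, +0.77); BH-03−BH-01 = (95, -25, +0.26).
Determinant of the coordinate differences = 215·(-25) − 95·10 = -6325.
∂h/∂x = [(+0.77)·(-25) − (+0.26)·10] / -6325 = +0.003455
∂h/∂y = [215·(+0.26) − 95·(+0.77)] / -6325 = +0.002727
h(637775, 5792253) = 228.90 + (+0.003455)·(-75) + (+0.002727)·(-20) = 228.90 -0.259 -0.055 = 228.586 m.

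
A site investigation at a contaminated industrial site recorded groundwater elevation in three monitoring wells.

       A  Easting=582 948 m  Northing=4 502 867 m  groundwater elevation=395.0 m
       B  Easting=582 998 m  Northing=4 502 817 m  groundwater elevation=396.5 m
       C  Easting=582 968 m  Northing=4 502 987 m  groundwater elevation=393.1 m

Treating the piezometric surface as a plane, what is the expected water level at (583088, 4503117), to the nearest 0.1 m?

392.2 m

Differences from A: to B (Δx, Δy, Δh) = (50, -50, +1.5); to C = (20, 120, -1.9).
Determinant of the coordinate differences = 50·120 − 20·(-50) = 7000.
∂h/∂x = [(+1.5)·120 − (-1.9)·(-50)] / 7000 = +0.01214
∂h/∂y = [50·(-1.9) − 20·(+1.5)] / 7000 = -0.01786
h(583088, 4503117) = 395.0 + (+0.01214)·(140) + (-0.01786)·(250) = 395.0 +1.700 -4.464 = 392.236 m.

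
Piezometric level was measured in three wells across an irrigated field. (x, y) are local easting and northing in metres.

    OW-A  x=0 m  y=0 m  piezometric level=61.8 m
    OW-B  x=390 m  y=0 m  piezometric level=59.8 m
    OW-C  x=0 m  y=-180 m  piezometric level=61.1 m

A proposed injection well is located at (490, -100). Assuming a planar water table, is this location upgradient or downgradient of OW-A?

downgradient

∂h/∂x = (59.8 − 61.8) / (390 − 0) = -0.005128
∂h/∂y = (61.1 − 61.8) / (-180 − 0) = +0.003889
Head at (490, -100) = 61.8 + (-0.005128)·(490) + (+0.003889)·(-100) = 58.90 m.
That is lower than the 61.8 m at OW-A, so the point is downgradient.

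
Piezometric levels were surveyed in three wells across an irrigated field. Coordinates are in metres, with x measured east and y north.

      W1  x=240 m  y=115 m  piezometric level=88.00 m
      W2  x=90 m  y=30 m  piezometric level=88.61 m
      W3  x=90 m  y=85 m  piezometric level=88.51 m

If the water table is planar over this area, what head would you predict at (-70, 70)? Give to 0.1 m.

Differences from W1: to W2 (Δx, Δy, Δh) = (-150, -85, +0.61); to W3 = (-150, -30, +0.51).
Solve a·Δx + b·Δy = Δh: det = (-150)·(-30) − (-150)·(-85) = -8250.
∂h/∂x = [(+0.61)·(-30) − (+0.51)·(-85)] / -8250 = -0.003036
∂h/∂y = [(-150)·(+0.51) − (-150)·(+0.61)] / -8250 = -0.001818
h(-70, 70) = 88.00 + (-0.003036)·(-310) + (-0.001818)·(-45) = 88.00 +0.941 +0.082 = 89.023 m.

89.0 m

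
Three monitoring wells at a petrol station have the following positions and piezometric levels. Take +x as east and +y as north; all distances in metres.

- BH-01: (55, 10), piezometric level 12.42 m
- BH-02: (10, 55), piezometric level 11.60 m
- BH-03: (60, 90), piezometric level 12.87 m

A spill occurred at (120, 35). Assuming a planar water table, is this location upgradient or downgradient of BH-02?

upgradient

Taking BH-01 as reference: BH-02−BH-01 = (-45, 45, -0.82); BH-03−BH-01 = (5, 80, +0.45).
Solve a·Δx + b·Δy = Δh: det = (-45)·80 − 5·45 = -3825.
∂h/∂x = [(-0.82)·80 − (+0.45)·45] / -3825 = +0.02244
∂h/∂y = [(-45)·(+0.45) − 5·(-0.82)] / -3825 = +0.004222
Head at (120, 35) = 12.42 + (+0.02244)·(65) + (+0.004222)·(25) = 13.98 m.
That is higher than the 11.60 m at BH-02, so the point is upgradient.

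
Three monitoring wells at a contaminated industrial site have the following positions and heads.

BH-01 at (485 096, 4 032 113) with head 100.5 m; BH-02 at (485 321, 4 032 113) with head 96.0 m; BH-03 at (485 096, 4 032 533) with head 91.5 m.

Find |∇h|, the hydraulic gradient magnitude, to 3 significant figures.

∂h/∂x = (96.0 − 100.5) / (485321 − 485096) = -0.02000
∂h/∂y = (91.5 − 100.5) / (4032533 − 4032113) = -0.02143
|∇h| = √(-0.02000² + -0.02143²) = 0.02931

0.0293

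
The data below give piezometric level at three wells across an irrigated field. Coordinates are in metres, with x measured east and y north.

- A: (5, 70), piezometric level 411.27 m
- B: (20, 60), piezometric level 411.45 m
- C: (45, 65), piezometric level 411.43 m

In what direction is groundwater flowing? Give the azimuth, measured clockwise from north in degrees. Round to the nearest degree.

352°

Taking A as reference: B−A = (15, -10, +0.18); C−A = (40, -5, +0.16).
Solve a·Δx + b·Δy = Δh: det = 15·(-5) − 40·(-10) = 325.
∂h/∂x = [(+0.18)·(-5) − (+0.16)·(-10)] / 325 = +0.002154
∂h/∂y = [15·(+0.16) − 40·(+0.18)] / 325 = -0.01477
Flow direction (−∇h) has components (-0.002154 E, +0.01477 N).
Azimuth = atan2(E, N) = atan2(-0.002154, +0.01477) = 351.7° ≈ 352°.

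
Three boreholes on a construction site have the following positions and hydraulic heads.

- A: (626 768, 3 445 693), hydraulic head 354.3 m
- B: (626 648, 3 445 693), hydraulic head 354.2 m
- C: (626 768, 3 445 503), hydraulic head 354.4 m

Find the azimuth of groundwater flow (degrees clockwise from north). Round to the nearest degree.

∂h/∂x = (354.2 − 354.3) / (626648 − 626768) = +0.0008333
∂h/∂y = (354.4 − 354.3) / (3445503 − 3445693) = -0.0005263
Flow direction (−∇h) has components (-0.0008333 E, +0.0005263 N).
Azimuth = atan2(E, N) = atan2(-0.0008333, +0.0005263) = 302.3° ≈ 302°.

302°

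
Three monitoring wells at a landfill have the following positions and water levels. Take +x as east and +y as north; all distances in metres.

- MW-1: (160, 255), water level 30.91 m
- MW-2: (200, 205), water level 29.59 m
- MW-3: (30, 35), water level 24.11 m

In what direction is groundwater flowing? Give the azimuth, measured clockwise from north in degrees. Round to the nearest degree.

186°

With h = a·x + b·y + c and MW-1 as origin, the differences give:
  40·a + (-50)·b = -1.32
  (-130)·a + (-220)·b = -6.80
Eliminate b (×(-220) and ×(-50), subtract): -15300·a = -49.600 → a = ∂h/∂x = +0.003242
Back-substitute: b = ∂h/∂y = +0.02899.
Flow direction (−∇h) has components (-0.003242 E, -0.02899 N).
Azimuth = atan2(E, N) = atan2(-0.003242, -0.02899) = 186.4° ≈ 186°.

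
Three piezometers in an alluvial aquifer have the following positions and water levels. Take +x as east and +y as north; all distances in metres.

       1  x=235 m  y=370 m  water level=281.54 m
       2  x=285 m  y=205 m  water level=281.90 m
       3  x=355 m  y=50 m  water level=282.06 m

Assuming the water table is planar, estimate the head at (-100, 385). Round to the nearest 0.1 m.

With h = a·x + b·y + c and 1 as origin, the differences give:
  50·a + (-165)·b = +0.36
  120·a + (-320)·b = +0.52
Eliminate b (×(-320) and ×(-165), subtract): 3800·a = -29.400 → a = ∂h/∂x = -0.007737
Back-substitute: b = ∂h/∂y = -0.004526.
h(-100, 385) = 281.54 + (-0.007737)·(-335) + (-0.004526)·(15) = 281.54 +2.592 -0.068 = 284.064 m.

284.1 m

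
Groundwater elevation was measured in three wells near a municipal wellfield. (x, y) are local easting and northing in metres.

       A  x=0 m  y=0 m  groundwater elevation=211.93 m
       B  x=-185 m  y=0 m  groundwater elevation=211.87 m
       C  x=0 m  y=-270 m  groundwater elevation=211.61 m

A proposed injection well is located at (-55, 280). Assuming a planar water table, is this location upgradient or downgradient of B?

∂h/∂x = (211.87 − 211.93) / (-185 − 0) = +0.0003243
∂h/∂y = (211.61 − 211.93) / (-270 − 0) = +0.001185
Head at (-55, 280) = 211.93 + (+0.0003243)·(-55) + (+0.001185)·(280) = 212.24 m.
That is higher than the 211.87 m at B, so the point is upgradient.

upgradient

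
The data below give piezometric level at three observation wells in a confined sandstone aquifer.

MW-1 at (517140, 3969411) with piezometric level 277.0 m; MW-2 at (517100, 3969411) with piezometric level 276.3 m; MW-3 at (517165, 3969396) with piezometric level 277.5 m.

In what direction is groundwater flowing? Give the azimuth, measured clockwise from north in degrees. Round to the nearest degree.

Differences from MW-1: to MW-2 (Δx, Δy, Δh) = (-40, 0, -0.7); to MW-3 = (25, -15, +0.5).
Solve a·Δx + b·Δy = Δh: det = (-40)·(-15) − 25·0 = 600.
∂h/∂x = [(-0.7)·(-15) − (+0.5)·0] / 600 = +0.01750
∂h/∂y = [(-40)·(+0.5) − 25·(-0.7)] / 600 = -0.004167
Flow direction (−∇h) has components (-0.01750 E, +0.004167 N).
Azimuth = atan2(E, N) = atan2(-0.01750, +0.004167) = 283.4° ≈ 283°.

283°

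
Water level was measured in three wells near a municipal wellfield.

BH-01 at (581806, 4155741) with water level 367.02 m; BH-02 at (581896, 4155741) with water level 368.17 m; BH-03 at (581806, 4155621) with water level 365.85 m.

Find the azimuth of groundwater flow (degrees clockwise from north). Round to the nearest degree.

∂h/∂x = (368.17 − 367.02) / (581896 − 581806) = +0.01278
∂h/∂y = (365.85 − 367.02) / (4155621 − 4155741) = +0.009750
Flow direction (−∇h) has components (-0.01278 E, -0.009750 N).
Azimuth = atan2(E, N) = atan2(-0.01278, -0.009750) = 232.7° ≈ 233°.

233°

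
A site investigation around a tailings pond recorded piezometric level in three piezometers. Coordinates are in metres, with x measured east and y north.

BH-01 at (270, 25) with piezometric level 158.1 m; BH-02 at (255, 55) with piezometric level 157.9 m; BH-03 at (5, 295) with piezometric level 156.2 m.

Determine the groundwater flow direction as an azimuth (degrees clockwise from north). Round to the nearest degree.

353°

With h = a·x + b·y + c and BH-01 as origin, the differences give:
  (-15)·a + 30·b = -0.2
  (-265)·a + 270·b = -1.9
Eliminate b (×270 and ×30, subtract): 3900·a = 3.00 → a = ∂h/∂x = +0.0007692
Back-substitute: b = ∂h/∂y = -0.006282.
Flow direction (−∇h) has components (-0.0007692 E, +0.006282 N).
Azimuth = atan2(E, N) = atan2(-0.0007692, +0.006282) = 353.0° ≈ 353°.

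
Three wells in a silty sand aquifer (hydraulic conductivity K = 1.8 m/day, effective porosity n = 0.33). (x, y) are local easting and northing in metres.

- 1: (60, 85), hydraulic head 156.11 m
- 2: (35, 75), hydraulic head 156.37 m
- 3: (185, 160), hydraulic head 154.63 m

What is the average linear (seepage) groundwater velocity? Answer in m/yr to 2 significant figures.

Differences from 1: to 2 (Δx, Δy, Δh) = (-25, -10, +0.26); to 3 = (125, 75, -1.48).
Solve a·Δx + b·Δy = Δh: det = (-25)·75 − 125·(-10) = -625.
∂h/∂x = [(+0.26)·75 − (-1.48)·(-10)] / -625 = -0.007520
∂h/∂y = [(-25)·(-1.48) − 125·(+0.26)] / -625 = -0.007200
|∇h| = √(-0.007520² + -0.007200²) = 0.01041
Seepage velocity v = K·i/n = 1.8 × 0.01041 / 0.33 = 0.05678 m/day = 20.74 m/yr.

21 m/yr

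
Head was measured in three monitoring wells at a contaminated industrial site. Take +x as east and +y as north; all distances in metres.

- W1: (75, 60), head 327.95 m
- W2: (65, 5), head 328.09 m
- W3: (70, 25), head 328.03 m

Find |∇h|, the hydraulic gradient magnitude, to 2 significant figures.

With h = a·x + b·y + c and W1 as origin, the differences give:
  (-10)·a + (-55)·b = +0.14
  (-5)·a + (-35)·b = +0.08
Eliminate b (×(-35) and ×(-55), subtract): 75·a = -0.500 → a = ∂h/∂x = -0.006667
Back-substitute: b = ∂h/∂y = -0.001333.
|∇h| = √(-0.006667² + -0.001333²) = 0.006799

0.0068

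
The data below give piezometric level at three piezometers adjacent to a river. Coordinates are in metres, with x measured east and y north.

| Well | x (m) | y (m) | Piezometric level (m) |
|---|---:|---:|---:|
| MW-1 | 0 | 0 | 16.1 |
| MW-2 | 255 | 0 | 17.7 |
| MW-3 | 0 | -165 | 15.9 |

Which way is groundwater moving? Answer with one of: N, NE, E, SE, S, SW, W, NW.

W

∂h/∂x = (17.7 − 16.1) / (255 − 0) = +0.006275
∂h/∂y = (15.9 − 16.1) / (-165 − 0) = +0.001212
Flow = −∇h = (-0.006275 east, -0.001212 north), which points west.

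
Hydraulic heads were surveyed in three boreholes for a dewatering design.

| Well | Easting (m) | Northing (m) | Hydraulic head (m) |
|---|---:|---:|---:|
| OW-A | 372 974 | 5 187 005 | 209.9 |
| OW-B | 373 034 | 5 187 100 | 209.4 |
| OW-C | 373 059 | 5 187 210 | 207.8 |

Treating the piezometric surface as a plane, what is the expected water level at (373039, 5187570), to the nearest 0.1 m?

Differences from OW-A: to OW-B (Δx, Δy, Δh) = (60, 95, -0.5); to OW-C = (85, 205, -2.1).
Solve a·Δx + b·Δy = Δh: det = 60·205 − 85·95 = 4225.
∂h/∂x = [(-0.5)·205 − (-2.1)·95] / 4225 = +0.02296
∂h/∂y = [60·(-2.1) − 85·(-0.5)] / 4225 = -0.01976
h(373039, 5187570) = 209.9 + (+0.02296)·(65) + (-0.01976)·(565) = 209.9 +1.492 -11.166 = 200.226 m.

200.2 m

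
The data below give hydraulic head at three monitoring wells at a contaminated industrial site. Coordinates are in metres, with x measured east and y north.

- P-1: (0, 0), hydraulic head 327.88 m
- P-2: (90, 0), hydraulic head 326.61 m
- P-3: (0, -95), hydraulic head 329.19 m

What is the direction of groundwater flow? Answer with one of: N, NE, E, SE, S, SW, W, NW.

∂h/∂x = (326.61 − 327.88) / (90 − 0) = -0.01411
∂h/∂y = (329.19 − 327.88) / (-95 − 0) = -0.01379
Flow = −∇h = (+0.01411 east, +0.01379 north), which points northeast.

NE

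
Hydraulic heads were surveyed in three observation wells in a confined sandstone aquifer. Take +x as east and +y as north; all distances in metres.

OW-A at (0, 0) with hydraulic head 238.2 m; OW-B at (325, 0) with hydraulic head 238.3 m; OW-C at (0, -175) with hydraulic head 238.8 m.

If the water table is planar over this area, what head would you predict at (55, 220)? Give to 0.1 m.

237.5 m

∂h/∂x = (238.3 − 238.2) / (325 − 0) = +0.0003077
∂h/∂y = (238.8 − 238.2) / (-175 − 0) = -0.003429
h(55, 220) = 238.2 + (+0.0003077)·(55) + (-0.003429)·(220) = 238.2 +0.017 -0.754 = 237.463 m.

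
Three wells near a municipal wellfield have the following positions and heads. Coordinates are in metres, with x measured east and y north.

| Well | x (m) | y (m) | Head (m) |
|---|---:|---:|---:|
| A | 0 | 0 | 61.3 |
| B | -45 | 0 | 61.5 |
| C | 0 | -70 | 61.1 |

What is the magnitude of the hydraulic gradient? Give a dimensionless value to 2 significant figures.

0.0053

∂h/∂x = (61.5 − 61.3) / (-45 − 0) = -0.004444
∂h/∂y = (61.1 − 61.3) / (-70 − 0) = +0.002857
|∇h| = √(-0.004444² + 0.002857²) = 0.005283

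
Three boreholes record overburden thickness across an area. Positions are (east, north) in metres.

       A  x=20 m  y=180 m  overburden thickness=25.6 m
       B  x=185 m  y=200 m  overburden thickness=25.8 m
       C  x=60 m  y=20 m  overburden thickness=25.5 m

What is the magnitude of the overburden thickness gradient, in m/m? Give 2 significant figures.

Taking A as reference: B−A = (165, 20, +0.2); C−A = (40, -160, -0.1).
Solve a·Δx + b·Δy = Δd: det = 165·(-160) − 40·20 = -27200.
∂d/∂x = [(+0.2)·(-160) − (-0.1)·20] / -27200 = +0.001103
∂d/∂y = [165·(-0.1) − 40·(+0.2)] / -27200 = +0.0009007
|∇f| = √(0.001103² + 0.0009007²) = 0.001424 m/m

0.0014 m/m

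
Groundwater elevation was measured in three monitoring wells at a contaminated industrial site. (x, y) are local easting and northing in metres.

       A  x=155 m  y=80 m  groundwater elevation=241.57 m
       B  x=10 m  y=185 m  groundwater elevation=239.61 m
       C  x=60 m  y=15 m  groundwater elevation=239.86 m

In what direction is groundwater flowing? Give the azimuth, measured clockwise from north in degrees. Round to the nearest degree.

Three-point gradient (reference A): Δ to B = (-145, 105, -1.96), Δ to C = (-95, -65, -1.71).
∂h/∂x = +0.01582, ∂h/∂y = +0.003183 (det = 19400).
Flow direction (−∇h) has components (-0.01582 E, -0.003183 N).
Azimuth = atan2(E, N) = atan2(-0.01582, -0.003183) = 258.6° ≈ 259°.

259°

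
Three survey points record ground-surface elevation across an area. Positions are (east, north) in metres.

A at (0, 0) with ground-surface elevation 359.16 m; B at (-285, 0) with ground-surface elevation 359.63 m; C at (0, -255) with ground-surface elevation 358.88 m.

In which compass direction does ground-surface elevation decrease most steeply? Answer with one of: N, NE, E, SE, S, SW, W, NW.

SE

∂z/∂x = (359.63 − 359.16) / (-285 − 0) = -0.001649
∂z/∂y = (358.88 − 359.16) / (-255 − 0) = +0.001098
Steepest decrease is along −∇f = (+0.001649 E, -0.001098 N) → southeast.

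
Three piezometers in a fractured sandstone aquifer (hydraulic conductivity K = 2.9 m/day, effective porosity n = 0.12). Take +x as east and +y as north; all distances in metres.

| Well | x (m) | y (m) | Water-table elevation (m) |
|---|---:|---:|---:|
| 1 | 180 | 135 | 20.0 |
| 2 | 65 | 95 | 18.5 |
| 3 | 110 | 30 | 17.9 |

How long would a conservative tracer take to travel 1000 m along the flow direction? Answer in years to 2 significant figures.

6.8 years

Differences from 1: to 2 (Δx, Δy, Δh) = (-115, -40, -1.5); to 3 = (-70, -105, -2.1).
Solve a·Δx + b·Δy = Δh: det = (-115)·(-105) − (-70)·(-40) = 9275.
∂h/∂x = [(-1.5)·(-105) − (-2.1)·(-40)] / 9275 = +0.007925
∂h/∂y = [(-115)·(-2.1) − (-70)·(-1.5)] / 9275 = +0.01472
|∇h| = √(0.007925² + 0.01472²) = 0.01672
Seepage velocity v = K·i/n = 2.9 × 0.01672 / 0.12 = 0.4041 m/day.
t = 1000 / 0.4041 = 2475 days = 6.78 years.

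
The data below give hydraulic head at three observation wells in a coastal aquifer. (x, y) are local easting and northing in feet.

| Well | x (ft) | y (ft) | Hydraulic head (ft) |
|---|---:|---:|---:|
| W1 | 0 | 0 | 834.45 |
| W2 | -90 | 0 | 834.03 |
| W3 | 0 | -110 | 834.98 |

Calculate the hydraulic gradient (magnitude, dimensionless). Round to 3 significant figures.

0.00671

∂h/∂x = (834.03 − 834.45) / (-90 − 0) = +0.004667
∂h/∂y = (834.98 − 834.45) / (-110 − 0) = -0.004818
|∇h| = √(0.004667² + -0.004818²) = 0.006708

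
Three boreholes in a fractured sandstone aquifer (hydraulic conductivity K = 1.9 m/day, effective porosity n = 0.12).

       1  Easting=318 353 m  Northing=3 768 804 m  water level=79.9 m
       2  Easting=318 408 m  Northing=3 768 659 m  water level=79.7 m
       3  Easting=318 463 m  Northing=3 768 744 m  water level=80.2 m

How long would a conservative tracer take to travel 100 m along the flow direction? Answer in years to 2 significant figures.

Three-point gradient (reference 1): Δ to 2 = (55, -145, -0.2), Δ to 3 = (110, -60, +0.3).
∂h/∂x = +0.004387, ∂h/∂y = +0.003043 (det = 12650).
|∇h| = √(0.004387² + 0.003043²) = 0.005339
Seepage velocity v = K·i/n = 1.9 × 0.005339 / 0.12 = 0.08453 m/day.
t = 100 / 0.08453 = 1183 days = 3.24 years.

3.2 years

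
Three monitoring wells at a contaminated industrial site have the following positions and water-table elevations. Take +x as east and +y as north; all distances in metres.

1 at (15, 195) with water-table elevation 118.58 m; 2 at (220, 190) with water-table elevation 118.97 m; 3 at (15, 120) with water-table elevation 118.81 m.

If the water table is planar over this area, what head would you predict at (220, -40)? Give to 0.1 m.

119.7 m

Taking 1 as reference: 2−1 = (205, -5, +0.39); 3−1 = (0, -75, +0.23).
Determinant of the coordinate differences = 205·(-75) − 0·(-5) = -15375.
∂h/∂x = [(+0.39)·(-75) − (+0.23)·(-5)] / -15375 = +0.001828
∂h/∂y = [205·(+0.23) − 0·(+0.39)] / -15375 = -0.003067
h(220, -40) = 118.58 + (+0.001828)·(205) + (-0.003067)·(-235) = 118.58 +0.375 +0.721 = 119.675 m.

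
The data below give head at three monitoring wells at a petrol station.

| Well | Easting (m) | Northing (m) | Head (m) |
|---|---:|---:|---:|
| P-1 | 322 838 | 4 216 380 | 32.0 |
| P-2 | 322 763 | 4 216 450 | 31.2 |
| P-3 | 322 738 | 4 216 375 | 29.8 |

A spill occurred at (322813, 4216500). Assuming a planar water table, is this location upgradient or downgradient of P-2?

upgradient

Differences from P-1: to P-2 (Δx, Δy, Δh) = (-75, 70, -0.8); to P-3 = (-100, -5, -2.2).
Determinant of the coordinate differences = (-75)·(-5) − (-100)·70 = 7375.
∂h/∂x = [(-0.8)·(-5) − (-2.2)·70] / 7375 = +0.02142
∂h/∂y = [(-75)·(-2.2) − (-100)·(-0.8)] / 7375 = +0.01153
Head at (322813, 4216500) = 32.0 + (+0.02142)·(-25) + (+0.01153)·(120) = 32.85 m.
That is higher than the 31.2 m at P-2, so the point is upgradient.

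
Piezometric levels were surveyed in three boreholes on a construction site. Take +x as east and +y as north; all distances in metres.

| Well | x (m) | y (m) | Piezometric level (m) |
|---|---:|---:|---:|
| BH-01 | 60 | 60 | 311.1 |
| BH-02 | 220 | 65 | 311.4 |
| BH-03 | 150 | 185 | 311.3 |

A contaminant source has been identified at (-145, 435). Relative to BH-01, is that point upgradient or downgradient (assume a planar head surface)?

downgradient

Differences from BH-01: to BH-02 (Δx, Δy, Δh) = (160, 5, +0.3); to BH-03 = (90, 125, +0.2).
Determinant of the coordinate differences = 160·125 − 90·5 = 19550.
∂h/∂x = [(+0.3)·125 − (+0.2)·5] / 19550 = +0.001867
∂h/∂y = [160·(+0.2) − 90·(+0.3)] / 19550 = +0.0002558
Head at (-145, 435) = 311.1 + (+0.001867)·(-205) + (+0.0002558)·(375) = 310.81 m.
That is lower than the 311.1 m at BH-01, so the point is downgradient.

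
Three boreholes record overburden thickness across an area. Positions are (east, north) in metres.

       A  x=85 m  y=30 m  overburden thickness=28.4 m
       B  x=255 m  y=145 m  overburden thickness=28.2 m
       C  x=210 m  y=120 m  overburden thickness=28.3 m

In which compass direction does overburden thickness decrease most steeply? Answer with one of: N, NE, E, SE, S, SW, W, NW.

Three-point gradient (reference A): Δ to B = (170, 115, -0.2), Δ to C = (125, 90, -0.1).
∂d/∂x = -0.007027, ∂d/∂y = +0.008649 (det = 925).
Steepest decrease is along −∇f = (+0.007027 E, -0.008649 N) → southeast.

SE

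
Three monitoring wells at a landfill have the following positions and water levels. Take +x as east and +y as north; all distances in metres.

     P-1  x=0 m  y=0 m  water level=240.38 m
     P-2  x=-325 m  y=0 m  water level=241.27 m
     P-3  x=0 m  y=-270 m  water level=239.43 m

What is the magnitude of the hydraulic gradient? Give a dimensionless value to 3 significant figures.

∂h/∂x = (241.27 − 240.38) / (-325 − 0) = -0.002738
∂h/∂y = (239.43 − 240.38) / (-270 − 0) = +0.003519
|∇h| = √(-0.002738² + 0.003519²) = 0.004459

0.00446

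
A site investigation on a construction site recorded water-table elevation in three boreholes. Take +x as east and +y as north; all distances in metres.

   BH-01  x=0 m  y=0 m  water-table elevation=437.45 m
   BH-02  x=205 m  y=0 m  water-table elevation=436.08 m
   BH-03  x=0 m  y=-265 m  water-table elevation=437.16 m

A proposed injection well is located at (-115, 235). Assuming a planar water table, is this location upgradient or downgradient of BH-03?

upgradient

∂h/∂x = (436.08 − 437.45) / (205 − 0) = -0.006683
∂h/∂y = (437.16 − 437.45) / (-265 − 0) = +0.001094
Head at (-115, 235) = 437.45 + (-0.006683)·(-115) + (+0.001094)·(235) = 438.48 m.
That is higher than the 437.16 m at BH-03, so the point is upgradient.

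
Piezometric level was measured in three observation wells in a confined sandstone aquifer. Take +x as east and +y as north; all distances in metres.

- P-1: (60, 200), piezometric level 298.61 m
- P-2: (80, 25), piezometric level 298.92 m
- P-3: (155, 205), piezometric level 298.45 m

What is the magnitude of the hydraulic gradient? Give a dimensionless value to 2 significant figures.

0.0025

With h = a·x + b·y + c and P-1 as origin, the differences give:
  20·a + (-175)·b = +0.31
  95·a + 5·b = -0.16
Eliminate b (×5 and ×(-175), subtract): 16725·a = -26.450 → a = ∂h/∂x = -0.001581
Back-substitute: b = ∂h/∂y = -0.001952.
|∇h| = √(-0.001581² + -0.001952²) = 0.002512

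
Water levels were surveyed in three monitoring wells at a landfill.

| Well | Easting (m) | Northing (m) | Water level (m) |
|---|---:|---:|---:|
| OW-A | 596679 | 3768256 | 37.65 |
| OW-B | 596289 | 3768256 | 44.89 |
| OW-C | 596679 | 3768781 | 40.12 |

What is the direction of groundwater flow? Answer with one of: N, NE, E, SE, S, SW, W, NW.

∂h/∂x = (44.89 − 37.65) / (596289 − 596679) = -0.01856
∂h/∂y = (40.12 − 37.65) / (3768781 − 3768256) = +0.004705
Flow = −∇h = (+0.01856 east, -0.004705 north), which points east.

E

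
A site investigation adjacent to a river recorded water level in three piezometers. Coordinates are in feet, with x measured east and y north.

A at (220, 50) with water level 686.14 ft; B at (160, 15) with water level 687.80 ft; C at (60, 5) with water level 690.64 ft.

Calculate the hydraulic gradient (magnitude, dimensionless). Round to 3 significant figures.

0.0286

Taking A as reference: B−A = (-60, -35, +1.66); C−A = (-160, -45, +4.50).
Determinant of the coordinate differences = (-60)·(-45) − (-160)·(-35) = -2900.
∂h/∂x = [(+1.66)·(-45) − (+4.50)·(-35)] / -2900 = -0.02855
∂h/∂y = [(-60)·(+4.50) − (-160)·(+1.66)] / -2900 = +0.001517
|∇h| = √(-0.02855² + 0.001517²) = 0.02859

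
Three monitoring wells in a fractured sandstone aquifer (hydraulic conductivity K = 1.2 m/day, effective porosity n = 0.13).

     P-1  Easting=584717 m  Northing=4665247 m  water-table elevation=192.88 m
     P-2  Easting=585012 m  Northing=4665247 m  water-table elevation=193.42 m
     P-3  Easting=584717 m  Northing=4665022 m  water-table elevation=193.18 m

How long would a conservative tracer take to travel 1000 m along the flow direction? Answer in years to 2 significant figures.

130 years

∂h/∂x = (193.42 − 192.88) / (585012 − 584717) = +0.001831
∂h/∂y = (193.18 − 192.88) / (4665022 − 4665247) = -0.001333
|∇h| = √(0.001831² + -0.001333²) = 0.002265
Seepage velocity v = K·i/n = 1.2 × 0.002265 / 0.13 = 0.02091 m/day.
t = 1000 / 0.02091 = 4.782e+04 days = 131 years.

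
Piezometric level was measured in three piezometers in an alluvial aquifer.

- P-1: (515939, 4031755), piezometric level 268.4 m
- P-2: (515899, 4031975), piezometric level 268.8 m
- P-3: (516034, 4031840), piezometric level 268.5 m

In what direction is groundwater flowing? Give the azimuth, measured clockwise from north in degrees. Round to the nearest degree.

Differences from P-1: to P-2 (Δx, Δy, Δh) = (-40, 220, +0.4); to P-3 = (95, 85, +0.1).
Solve a·Δx + b·Δy = Δh: det = (-40)·85 − 95·220 = -24300.
∂h/∂x = [(+0.4)·85 − (+0.1)·220] / -24300 = -0.0004938
∂h/∂y = [(-40)·(+0.1) − 95·(+0.4)] / -24300 = +0.001728
Flow direction (−∇h) has components (+0.0004938 E, -0.001728 N).
Azimuth = atan2(E, N) = atan2(+0.0004938, -0.001728) = 164.1° ≈ 164°.

164°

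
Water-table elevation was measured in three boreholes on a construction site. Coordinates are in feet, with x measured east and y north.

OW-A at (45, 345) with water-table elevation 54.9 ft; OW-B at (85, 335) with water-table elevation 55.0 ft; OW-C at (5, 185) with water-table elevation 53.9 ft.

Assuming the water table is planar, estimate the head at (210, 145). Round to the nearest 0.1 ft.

Taking OW-A as reference: OW-B−OW-A = (40, -10, +0.1); OW-C−OW-A = (-40, -160, -1.0).
Determinant of the coordinate differences = 40·(-160) − (-40)·(-10) = -6800.
∂h/∂x = [(+0.1)·(-160) − (-1.0)·(-10)] / -6800 = +0.003824
∂h/∂y = [40·(-1.0) − (-40)·(+0.1)] / -6800 = +0.005294
h(210, 145) = 54.9 + (+0.003824)·(165) + (+0.005294)·(-200) = 54.9 +0.631 -1.059 = 54.472 ft.

54.5 ft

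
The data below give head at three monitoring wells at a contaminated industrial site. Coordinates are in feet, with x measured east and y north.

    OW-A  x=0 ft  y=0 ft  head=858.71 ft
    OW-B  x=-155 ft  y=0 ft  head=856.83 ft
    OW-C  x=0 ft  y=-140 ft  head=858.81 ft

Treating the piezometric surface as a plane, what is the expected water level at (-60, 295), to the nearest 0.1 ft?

∂h/∂x = (856.83 − 858.71) / (-155 − 0) = +0.01213
∂h/∂y = (858.81 − 858.71) / (-140 − 0) = -0.0007143
h(-60, 295) = 858.71 + (+0.01213)·(-60) + (-0.0007143)·(295) = 858.71 -0.728 -0.211 = 857.772 ft.

857.8 ft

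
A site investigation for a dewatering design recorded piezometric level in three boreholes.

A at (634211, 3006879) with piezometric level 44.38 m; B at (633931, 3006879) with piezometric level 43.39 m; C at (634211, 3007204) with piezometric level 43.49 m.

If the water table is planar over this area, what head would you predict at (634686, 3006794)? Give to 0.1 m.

46.3 m

∂h/∂x = (43.39 − 44.38) / (633931 − 634211) = +0.003536
∂h/∂y = (43.49 − 44.38) / (3007204 − 3006879) = -0.002738
h(634686, 3006794) = 44.38 + (+0.003536)·(475) + (-0.002738)·(-85) = 44.38 +1.679 +0.233 = 46.292 m.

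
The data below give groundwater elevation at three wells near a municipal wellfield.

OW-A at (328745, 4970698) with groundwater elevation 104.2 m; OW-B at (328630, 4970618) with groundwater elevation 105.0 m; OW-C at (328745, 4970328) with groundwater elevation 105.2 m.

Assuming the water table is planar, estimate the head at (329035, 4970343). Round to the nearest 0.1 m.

103.7 m

Differences from OW-A: to OW-B (Δx, Δy, Δh) = (-115, -80, +0.8); to OW-C = (0, -370, +1.0).
Determinant of the coordinate differences = (-115)·(-370) − 0·(-80) = 42550.
∂h/∂x = [(+0.8)·(-370) − (+1.0)·(-80)] / 42550 = -0.005076
∂h/∂y = [(-115)·(+1.0) − 0·(+0.8)] / 42550 = -0.002703
h(329035, 4970343) = 104.2 + (-0.005076)·(290) + (-0.002703)·(-355) = 104.2 -1.472 +0.959 = 103.687 m.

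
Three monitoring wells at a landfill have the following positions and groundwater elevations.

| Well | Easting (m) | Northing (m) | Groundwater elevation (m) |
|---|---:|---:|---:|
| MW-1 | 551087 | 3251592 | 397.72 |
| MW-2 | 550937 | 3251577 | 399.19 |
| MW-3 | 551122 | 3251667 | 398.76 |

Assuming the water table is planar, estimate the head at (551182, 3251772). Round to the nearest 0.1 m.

400.1 m

Differences from MW-1: to MW-2 (Δx, Δy, Δh) = (-150, -15, +1.47); to MW-3 = (35, 75, +1.04).
Determinant of the coordinate differences = (-150)·75 − 35·(-15) = -10725.
∂h/∂x = [(+1.47)·75 − (+1.04)·(-15)] / -10725 = -0.01173
∂h/∂y = [(-150)·(+1.04) − 35·(+1.47)] / -10725 = +0.01934
h(551182, 3251772) = 397.72 + (-0.01173)·(95) + (+0.01934)·(180) = 397.72 -1.115 +3.482 = 400.087 m.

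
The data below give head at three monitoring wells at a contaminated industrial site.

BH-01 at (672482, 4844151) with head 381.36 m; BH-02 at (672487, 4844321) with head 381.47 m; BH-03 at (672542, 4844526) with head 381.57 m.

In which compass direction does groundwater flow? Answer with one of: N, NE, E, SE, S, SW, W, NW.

Taking BH-01 as reference: BH-02−BH-01 = (5, 170, +0.11); BH-03−BH-01 = (60, 375, +0.21).
Solve a·Δx + b·Δy = Δh: det = 5·375 − 60·170 = -8325.
∂h/∂x = [(+0.11)·375 − (+0.21)·170] / -8325 = -0.0006667
∂h/∂y = [5·(+0.21) − 60·(+0.11)] / -8325 = +0.0006667
Flow = −∇h = (+0.0006667 east, -0.0006667 north), which points southeast.

SE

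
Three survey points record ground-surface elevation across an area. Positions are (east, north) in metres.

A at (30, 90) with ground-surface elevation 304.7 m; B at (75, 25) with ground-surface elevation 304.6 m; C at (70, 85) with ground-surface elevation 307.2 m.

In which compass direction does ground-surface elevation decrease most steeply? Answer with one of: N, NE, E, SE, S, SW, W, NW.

Differences from A: to B (Δx, Δy, Δh) = (45, -65, -0.1); to C = (40, -5, +2.5).
Determinant of the coordinate differences = 45·(-5) − 40·(-65) = 2375.
∂z/∂x = [(-0.1)·(-5) − (+2.5)·(-65)] / 2375 = +0.06863
∂z/∂y = [45·(+2.5) − 40·(-0.1)] / 2375 = +0.04905
Steepest decrease is along −∇f = (-0.06863 E, -0.04905 N) → southwest.

SW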